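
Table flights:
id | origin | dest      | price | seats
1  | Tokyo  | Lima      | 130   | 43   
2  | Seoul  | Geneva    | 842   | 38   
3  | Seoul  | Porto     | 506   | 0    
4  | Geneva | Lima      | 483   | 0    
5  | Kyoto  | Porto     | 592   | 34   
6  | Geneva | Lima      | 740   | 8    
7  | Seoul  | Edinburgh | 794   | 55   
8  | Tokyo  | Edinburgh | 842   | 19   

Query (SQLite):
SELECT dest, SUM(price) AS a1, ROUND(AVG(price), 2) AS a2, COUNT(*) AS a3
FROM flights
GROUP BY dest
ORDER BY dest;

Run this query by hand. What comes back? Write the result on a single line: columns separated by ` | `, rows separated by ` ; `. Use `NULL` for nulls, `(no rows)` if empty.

Group flights by dest.
Per group compute: SUM(price), ROUND(AVG(price), 2), COUNT(*).
  Edinburgh: ids {7, 8} → SUM(price)=1636, ROUND(AVG(price), 2)=818, COUNT(*)=2
  Geneva: ids {2} → SUM(price)=842, ROUND(AVG(price), 2)=842, COUNT(*)=1
  Lima: ids {1, 4, 6} → SUM(price)=1353, ROUND(AVG(price), 2)=451, COUNT(*)=3
  Porto: ids {3, 5} → SUM(price)=1098, ROUND(AVG(price), 2)=549, COUNT(*)=2

Edinburgh | 1636 | 818 | 2 ; Geneva | 842 | 842 | 1 ; Lima | 1353 | 451 | 3 ; Porto | 1098 | 549 | 2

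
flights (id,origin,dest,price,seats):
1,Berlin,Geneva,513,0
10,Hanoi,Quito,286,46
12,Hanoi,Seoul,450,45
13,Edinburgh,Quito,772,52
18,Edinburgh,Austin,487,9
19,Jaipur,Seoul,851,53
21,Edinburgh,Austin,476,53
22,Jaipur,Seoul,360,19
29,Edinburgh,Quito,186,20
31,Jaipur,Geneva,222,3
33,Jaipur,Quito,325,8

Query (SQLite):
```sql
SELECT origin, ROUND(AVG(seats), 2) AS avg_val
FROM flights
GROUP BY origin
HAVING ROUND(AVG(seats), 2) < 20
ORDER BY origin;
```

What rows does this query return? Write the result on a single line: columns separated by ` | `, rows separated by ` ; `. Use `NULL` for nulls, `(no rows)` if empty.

Partition flights by origin; compute ROUND(AVG(seats), 2) within each group.
HAVING: keep groups where ROUND(AVG(seats), 2) < 20.
  Berlin: ids {1} → ROUND(AVG(seats), 2)=0
  Edinburgh: ids {13, 18, 21, 29} → ROUND(AVG(seats), 2)=33.5
  Hanoi: ids {10, 12} → ROUND(AVG(seats), 2)=45.5
  Jaipur: ids {19, 22, 31, 33} → ROUND(AVG(seats), 2)=20.75

Berlin | 0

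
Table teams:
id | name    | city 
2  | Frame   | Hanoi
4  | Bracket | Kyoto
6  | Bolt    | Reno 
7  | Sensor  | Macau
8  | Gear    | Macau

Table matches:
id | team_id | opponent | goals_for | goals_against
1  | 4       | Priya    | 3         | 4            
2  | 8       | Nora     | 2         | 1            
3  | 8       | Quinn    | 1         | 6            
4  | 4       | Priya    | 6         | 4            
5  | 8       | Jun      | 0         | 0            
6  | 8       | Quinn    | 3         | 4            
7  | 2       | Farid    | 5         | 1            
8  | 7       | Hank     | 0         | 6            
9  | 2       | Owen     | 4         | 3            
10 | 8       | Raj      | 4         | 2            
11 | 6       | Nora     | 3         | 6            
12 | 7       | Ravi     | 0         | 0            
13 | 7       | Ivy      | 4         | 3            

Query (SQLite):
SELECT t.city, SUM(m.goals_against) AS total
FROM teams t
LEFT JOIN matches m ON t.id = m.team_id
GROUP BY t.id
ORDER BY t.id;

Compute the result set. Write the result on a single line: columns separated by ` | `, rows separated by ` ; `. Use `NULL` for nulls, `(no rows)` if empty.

Hanoi | 4 ; Kyoto | 8 ; Reno | 6 ; Macau | 9 ; Macau | 13

LEFT JOIN keeps every teams row; unmatched ones get NULL for matches columns.
Group by teams.id and compute SUM(m.goals_against). SUM over an all-NULL group is NULL.
  2: ids {7, 9} → SUM(m.goals_against)=4
  4: ids {1, 4} → SUM(m.goals_against)=8
  6: ids {11} → SUM(m.goals_against)=6
  7: ids {8, 12, 13} → SUM(m.goals_against)=9
  8: ids {2, 3, 5, 6, 10} → SUM(m.goals_against)=13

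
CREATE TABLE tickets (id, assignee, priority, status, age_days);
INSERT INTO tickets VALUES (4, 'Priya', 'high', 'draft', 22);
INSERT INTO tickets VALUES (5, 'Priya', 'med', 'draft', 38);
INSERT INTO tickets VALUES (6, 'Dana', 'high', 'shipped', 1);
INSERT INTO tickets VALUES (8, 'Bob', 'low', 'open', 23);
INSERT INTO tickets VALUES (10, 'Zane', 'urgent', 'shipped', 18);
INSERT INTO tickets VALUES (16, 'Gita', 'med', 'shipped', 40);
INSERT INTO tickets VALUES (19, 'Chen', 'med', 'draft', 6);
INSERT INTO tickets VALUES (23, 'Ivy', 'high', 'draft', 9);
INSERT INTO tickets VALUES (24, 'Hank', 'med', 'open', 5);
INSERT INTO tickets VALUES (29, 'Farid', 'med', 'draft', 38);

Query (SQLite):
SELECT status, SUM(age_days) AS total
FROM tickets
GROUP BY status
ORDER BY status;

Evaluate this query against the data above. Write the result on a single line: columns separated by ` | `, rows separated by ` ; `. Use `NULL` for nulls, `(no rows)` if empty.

Partition tickets by status; compute SUM(age_days) within each group.
  draft: ids {4, 5, 19, 23, 29} → SUM(age_days)=113
  open: ids {8, 24} → SUM(age_days)=28
  shipped: ids {6, 10, 16} → SUM(age_days)=59

draft | 113 ; open | 28 ; shipped | 59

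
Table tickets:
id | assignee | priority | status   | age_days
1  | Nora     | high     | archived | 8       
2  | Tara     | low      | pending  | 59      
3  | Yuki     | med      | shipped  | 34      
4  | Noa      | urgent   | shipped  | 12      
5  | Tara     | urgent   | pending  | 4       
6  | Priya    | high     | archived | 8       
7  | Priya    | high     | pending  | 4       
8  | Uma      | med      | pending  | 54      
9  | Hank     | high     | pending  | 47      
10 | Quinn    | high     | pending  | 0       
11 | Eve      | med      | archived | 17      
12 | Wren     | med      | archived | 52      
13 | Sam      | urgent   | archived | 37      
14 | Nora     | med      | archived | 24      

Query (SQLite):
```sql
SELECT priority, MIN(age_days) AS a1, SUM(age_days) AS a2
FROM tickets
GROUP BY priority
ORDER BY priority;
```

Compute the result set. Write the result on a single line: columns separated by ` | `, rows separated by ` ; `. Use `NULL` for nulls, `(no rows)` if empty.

Group tickets by priority.
Per group compute: MIN(age_days), SUM(age_days).
  high: ids {1, 6, 7, 9, 10} → MIN(age_days)=0, SUM(age_days)=67
  low: ids {2} → MIN(age_days)=59, SUM(age_days)=59
  med: ids {3, 8, 11, 12, 14} → MIN(age_days)=17, SUM(age_days)=181
  urgent: ids {4, 5, 13} → MIN(age_days)=4, SUM(age_days)=53

high | 0 | 67 ; low | 59 | 59 ; med | 17 | 181 ; urgent | 4 | 53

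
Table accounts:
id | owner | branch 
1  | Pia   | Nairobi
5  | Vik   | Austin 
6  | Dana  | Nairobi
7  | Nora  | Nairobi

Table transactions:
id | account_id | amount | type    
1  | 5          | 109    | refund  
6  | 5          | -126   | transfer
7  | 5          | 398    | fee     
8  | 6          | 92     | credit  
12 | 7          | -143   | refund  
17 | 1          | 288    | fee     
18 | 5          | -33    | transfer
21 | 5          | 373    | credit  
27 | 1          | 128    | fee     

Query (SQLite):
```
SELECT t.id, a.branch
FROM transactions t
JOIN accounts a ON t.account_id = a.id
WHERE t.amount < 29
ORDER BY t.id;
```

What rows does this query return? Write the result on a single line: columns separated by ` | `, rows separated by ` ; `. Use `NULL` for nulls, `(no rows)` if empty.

6 | Austin ; 12 | Nairobi ; 18 | Austin

Each transactions row matches the accounts row where account_id = accounts.id.
Then keep rows with t.amount < 29.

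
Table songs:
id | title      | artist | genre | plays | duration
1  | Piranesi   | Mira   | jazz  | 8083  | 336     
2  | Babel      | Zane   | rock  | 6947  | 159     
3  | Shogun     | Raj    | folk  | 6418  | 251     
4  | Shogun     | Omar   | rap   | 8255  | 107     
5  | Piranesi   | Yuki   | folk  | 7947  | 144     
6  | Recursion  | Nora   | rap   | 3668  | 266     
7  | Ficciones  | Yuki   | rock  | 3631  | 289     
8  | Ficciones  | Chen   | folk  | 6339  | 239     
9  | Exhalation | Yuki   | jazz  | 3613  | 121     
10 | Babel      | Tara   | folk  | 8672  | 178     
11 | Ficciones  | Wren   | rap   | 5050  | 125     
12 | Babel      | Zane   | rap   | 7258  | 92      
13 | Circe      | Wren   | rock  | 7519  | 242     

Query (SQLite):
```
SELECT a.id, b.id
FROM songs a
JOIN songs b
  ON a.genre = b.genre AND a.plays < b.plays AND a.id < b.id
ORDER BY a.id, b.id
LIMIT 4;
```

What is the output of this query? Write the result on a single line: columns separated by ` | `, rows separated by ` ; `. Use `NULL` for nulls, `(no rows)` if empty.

Pairs (a,b) with same genre, a.plays < b.plays, a.id < b.id.
genre groups: folk:{3,5,8,10} jazz:{1,9} rap:{4,6,11,12} rock:{2,7,13}
Ordered by (a.id, b.id); first 4.

2 | 13 ; 3 | 5 ; 3 | 10 ; 5 | 10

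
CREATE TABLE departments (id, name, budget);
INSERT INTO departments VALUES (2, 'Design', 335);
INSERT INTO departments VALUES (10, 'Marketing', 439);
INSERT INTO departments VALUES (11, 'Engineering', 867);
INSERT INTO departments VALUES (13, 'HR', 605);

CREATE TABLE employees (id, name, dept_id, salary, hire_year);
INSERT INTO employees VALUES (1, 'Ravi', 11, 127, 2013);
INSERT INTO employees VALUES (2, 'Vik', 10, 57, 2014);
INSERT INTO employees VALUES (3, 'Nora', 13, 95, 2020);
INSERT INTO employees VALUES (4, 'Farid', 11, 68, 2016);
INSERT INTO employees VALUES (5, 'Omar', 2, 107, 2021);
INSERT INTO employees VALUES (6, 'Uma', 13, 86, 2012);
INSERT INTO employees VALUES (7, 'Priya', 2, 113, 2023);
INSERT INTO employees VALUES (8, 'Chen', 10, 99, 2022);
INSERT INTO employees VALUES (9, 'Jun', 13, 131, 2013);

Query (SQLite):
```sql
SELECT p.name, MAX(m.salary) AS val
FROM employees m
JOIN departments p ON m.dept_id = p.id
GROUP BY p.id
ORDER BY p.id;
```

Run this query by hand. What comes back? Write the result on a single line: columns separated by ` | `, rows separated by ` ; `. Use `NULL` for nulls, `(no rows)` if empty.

Join each employees row to its departments via dept_id.
Group joined rows by departments.id; compute MAX(m.salary) per group.
  2: ids {5, 7} → MAX(m.salary)=113
  10: ids {2, 8} → MAX(m.salary)=99
  11: ids {1, 4} → MAX(m.salary)=127
  13: ids {3, 6, 9} → MAX(m.salary)=131

Design | 113 ; Marketing | 99 ; Engineering | 127 ; HR | 131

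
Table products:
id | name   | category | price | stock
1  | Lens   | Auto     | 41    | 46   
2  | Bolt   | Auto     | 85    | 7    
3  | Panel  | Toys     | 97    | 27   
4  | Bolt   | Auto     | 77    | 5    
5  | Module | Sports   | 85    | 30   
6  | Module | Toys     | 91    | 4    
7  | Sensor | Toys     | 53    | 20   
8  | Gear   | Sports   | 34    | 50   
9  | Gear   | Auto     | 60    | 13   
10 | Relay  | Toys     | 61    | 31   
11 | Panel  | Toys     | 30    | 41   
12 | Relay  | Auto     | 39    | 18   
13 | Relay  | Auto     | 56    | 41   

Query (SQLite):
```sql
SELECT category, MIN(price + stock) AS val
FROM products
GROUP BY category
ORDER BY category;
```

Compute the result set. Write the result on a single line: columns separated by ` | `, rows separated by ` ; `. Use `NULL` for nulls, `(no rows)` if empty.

Auto | 57 ; Sports | 84 ; Toys | 71

For each row compute price + stock.
Group by category; take MIN of the expression per group.
  Auto: ids {1, 2, 4, 9, 12, 13} → MIN(price + stock)=57
  Sports: ids {5, 8} → MIN(price + stock)=84
  Toys: ids {3, 6, 7, 10, 11} → MIN(price + stock)=71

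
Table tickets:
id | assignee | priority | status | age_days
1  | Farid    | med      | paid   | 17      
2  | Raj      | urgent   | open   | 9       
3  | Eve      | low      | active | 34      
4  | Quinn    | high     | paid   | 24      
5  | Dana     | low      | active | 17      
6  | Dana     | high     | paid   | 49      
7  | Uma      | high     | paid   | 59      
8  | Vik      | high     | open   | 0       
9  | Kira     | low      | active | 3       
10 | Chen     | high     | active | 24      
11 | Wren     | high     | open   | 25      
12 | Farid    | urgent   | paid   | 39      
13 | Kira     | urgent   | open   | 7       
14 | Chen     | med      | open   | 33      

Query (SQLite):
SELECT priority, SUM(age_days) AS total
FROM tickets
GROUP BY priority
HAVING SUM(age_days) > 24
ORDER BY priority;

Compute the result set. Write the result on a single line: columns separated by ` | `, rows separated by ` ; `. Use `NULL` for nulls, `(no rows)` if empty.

high | 181 ; low | 54 ; med | 50 ; urgent | 55

Partition tickets by priority; compute SUM(age_days) within each group.
HAVING: keep groups where SUM(age_days) > 24.
  high: ids {4, 6, 7, 8, 10, 11} → SUM(age_days)=181
  low: ids {3, 5, 9} → SUM(age_days)=54
  med: ids {1, 14} → SUM(age_days)=50
  urgent: ids {2, 12, 13} → SUM(age_days)=55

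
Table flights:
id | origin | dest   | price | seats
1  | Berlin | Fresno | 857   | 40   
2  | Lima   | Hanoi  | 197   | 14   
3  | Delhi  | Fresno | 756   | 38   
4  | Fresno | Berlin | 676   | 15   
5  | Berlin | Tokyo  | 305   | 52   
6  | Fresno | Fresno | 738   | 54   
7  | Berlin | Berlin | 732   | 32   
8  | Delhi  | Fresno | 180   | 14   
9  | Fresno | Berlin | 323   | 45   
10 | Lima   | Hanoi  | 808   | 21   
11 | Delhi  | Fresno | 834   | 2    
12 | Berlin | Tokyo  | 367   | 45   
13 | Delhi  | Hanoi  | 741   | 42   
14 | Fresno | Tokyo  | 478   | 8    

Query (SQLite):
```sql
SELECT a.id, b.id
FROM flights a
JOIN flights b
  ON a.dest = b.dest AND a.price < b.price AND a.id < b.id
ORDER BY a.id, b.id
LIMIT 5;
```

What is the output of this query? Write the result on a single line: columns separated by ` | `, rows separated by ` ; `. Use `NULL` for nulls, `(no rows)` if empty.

2 | 10 ; 2 | 13 ; 3 | 11 ; 4 | 7 ; 5 | 12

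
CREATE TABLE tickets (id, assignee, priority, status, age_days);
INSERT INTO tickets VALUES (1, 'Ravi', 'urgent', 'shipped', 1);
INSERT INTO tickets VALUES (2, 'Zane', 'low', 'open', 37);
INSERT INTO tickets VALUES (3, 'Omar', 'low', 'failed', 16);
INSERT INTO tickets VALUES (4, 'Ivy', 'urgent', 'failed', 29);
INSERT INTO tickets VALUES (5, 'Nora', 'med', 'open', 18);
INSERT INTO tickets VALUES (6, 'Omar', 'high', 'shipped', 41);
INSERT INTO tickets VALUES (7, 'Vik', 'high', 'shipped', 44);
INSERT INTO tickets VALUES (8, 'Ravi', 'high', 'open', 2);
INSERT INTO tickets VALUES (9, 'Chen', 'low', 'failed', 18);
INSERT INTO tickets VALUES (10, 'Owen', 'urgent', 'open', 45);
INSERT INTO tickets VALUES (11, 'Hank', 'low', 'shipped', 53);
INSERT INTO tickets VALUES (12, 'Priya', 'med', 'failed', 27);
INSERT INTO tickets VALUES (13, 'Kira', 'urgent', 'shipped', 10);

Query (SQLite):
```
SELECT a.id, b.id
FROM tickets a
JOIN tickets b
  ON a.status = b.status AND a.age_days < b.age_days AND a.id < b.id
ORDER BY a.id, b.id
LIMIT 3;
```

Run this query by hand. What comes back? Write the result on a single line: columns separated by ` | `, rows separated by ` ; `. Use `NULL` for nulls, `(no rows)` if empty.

1 | 6 ; 1 | 7 ; 1 | 11

Pairs (a,b) with same status, a.age_days < b.age_days, a.id < b.id.
status groups: failed:{3,4,9,12} open:{2,5,8,10} shipped:{1,6,7,11,13}
Ordered by (a.id, b.id); first 3.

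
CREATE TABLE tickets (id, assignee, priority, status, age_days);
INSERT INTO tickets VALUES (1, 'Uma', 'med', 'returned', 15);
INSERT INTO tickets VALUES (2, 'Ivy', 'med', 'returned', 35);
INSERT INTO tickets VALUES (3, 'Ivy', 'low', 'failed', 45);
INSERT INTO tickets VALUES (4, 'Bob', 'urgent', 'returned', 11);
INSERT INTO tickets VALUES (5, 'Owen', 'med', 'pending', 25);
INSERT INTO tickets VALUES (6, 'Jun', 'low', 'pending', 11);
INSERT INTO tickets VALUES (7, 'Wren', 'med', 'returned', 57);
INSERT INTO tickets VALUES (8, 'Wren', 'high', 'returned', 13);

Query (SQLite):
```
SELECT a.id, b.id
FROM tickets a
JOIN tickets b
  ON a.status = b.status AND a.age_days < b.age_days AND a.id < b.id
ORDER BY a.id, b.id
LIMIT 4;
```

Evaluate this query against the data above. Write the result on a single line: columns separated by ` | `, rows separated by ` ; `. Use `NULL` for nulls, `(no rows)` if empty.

1 | 2 ; 1 | 7 ; 2 | 7 ; 4 | 7

Pairs (a,b) with same status, a.age_days < b.age_days, a.id < b.id.
status groups: failed:{3} pending:{5,6} returned:{1,2,4,7,8}
Ordered by (a.id, b.id); first 4.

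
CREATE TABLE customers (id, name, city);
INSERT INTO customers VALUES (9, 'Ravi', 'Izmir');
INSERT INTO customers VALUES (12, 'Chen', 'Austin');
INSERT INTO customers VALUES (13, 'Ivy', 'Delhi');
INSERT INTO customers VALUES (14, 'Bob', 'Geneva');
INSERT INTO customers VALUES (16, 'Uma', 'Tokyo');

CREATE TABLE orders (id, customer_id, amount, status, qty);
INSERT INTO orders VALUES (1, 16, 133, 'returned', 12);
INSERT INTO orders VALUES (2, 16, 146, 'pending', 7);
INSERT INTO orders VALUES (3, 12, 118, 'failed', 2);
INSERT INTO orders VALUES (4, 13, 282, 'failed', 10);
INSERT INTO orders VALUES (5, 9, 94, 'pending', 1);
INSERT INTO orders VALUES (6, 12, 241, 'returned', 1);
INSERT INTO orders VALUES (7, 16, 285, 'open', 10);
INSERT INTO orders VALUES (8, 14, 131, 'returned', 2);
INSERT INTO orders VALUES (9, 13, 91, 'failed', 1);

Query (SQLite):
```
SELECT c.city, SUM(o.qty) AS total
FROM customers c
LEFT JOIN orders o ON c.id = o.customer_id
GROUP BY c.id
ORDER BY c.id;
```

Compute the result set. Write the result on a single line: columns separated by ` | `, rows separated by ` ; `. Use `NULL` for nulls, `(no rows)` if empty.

Izmir | 1 ; Austin | 3 ; Delhi | 11 ; Geneva | 2 ; Tokyo | 29

LEFT JOIN keeps every customers row; unmatched ones get NULL for orders columns.
Group by customers.id and compute SUM(o.qty). SUM over an all-NULL group is NULL.
  9: ids {5} → SUM(o.qty)=1
  12: ids {3, 6} → SUM(o.qty)=3
  13: ids {4, 9} → SUM(o.qty)=11
  14: ids {8} → SUM(o.qty)=2
  16: ids {1, 2, 7} → SUM(o.qty)=29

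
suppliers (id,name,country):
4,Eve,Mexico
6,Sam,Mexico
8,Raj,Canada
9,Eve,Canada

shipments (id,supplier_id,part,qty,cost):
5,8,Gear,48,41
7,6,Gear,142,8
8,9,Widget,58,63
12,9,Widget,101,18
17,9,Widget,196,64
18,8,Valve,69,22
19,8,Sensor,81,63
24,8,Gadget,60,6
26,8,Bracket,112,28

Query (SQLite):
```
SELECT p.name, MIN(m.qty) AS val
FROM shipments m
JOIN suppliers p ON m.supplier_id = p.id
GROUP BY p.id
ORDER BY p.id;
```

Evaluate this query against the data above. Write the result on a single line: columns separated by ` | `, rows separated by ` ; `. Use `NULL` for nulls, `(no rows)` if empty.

Join each shipments row to its suppliers via supplier_id.
Group joined rows by suppliers.id; compute MIN(m.qty) per group.
  6: ids {7} → MIN(m.qty)=142
  8: ids {5, 18, 19, 24, 26} → MIN(m.qty)=48
  9: ids {8, 12, 17} → MIN(m.qty)=58

Sam | 142 ; Raj | 48 ; Eve | 58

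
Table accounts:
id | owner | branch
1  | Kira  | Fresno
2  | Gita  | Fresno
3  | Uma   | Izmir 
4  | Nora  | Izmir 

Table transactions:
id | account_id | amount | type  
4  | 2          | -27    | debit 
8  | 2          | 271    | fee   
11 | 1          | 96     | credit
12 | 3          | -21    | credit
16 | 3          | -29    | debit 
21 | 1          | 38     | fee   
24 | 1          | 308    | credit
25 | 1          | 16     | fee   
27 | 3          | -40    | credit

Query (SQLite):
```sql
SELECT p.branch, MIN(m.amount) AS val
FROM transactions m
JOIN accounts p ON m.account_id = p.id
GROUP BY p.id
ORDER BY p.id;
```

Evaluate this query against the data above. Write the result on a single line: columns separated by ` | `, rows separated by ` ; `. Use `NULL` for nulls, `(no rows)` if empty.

Join each transactions row to its accounts via account_id.
Group joined rows by accounts.id; compute MIN(m.amount) per group.
  1: ids {11, 21, 24, 25} → MIN(m.amount)=16
  2: ids {4, 8} → MIN(m.amount)=-27
  3: ids {12, 16, 27} → MIN(m.amount)=-40

Fresno | 16 ; Fresno | -27 ; Izmir | -40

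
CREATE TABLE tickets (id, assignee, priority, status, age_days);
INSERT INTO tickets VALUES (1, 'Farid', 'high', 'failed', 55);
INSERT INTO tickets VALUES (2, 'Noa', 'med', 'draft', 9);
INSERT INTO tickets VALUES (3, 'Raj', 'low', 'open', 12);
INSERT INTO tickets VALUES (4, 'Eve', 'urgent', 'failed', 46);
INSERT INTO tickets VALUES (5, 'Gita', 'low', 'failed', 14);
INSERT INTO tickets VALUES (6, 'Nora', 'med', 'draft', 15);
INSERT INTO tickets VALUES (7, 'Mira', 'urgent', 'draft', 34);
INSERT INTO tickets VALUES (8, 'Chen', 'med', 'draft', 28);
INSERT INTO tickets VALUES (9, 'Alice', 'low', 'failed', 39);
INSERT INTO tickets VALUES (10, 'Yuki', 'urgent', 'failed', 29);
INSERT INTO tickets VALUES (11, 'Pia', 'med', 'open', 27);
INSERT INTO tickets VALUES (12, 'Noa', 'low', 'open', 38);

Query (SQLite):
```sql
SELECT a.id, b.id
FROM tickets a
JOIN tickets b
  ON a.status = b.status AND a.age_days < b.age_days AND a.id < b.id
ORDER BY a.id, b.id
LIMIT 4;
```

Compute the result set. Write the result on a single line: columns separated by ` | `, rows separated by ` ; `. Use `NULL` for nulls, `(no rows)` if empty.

2 | 6 ; 2 | 7 ; 2 | 8 ; 3 | 11

Pairs (a,b) with same status, a.age_days < b.age_days, a.id < b.id.
status groups: draft:{2,6,7,8} failed:{1,4,5,9,10} open:{3,11,12}
Ordered by (a.id, b.id); first 4.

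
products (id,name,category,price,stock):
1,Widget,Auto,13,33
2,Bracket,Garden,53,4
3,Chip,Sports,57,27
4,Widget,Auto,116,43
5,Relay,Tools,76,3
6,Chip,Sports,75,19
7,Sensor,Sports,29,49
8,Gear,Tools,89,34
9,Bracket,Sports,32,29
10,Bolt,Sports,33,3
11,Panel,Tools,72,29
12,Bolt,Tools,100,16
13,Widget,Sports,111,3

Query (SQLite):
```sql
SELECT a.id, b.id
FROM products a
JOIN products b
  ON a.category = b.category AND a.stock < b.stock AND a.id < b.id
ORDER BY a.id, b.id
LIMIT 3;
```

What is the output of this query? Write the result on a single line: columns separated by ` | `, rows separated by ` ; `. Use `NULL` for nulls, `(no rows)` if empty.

Pairs (a,b) with same category, a.stock < b.stock, a.id < b.id.
category groups: Auto:{1,4} Garden:{2} Sports:{3,6,7,9,10,13} Tools:{5,8,11,12}
Ordered by (a.id, b.id); first 3.

1 | 4 ; 3 | 7 ; 3 | 9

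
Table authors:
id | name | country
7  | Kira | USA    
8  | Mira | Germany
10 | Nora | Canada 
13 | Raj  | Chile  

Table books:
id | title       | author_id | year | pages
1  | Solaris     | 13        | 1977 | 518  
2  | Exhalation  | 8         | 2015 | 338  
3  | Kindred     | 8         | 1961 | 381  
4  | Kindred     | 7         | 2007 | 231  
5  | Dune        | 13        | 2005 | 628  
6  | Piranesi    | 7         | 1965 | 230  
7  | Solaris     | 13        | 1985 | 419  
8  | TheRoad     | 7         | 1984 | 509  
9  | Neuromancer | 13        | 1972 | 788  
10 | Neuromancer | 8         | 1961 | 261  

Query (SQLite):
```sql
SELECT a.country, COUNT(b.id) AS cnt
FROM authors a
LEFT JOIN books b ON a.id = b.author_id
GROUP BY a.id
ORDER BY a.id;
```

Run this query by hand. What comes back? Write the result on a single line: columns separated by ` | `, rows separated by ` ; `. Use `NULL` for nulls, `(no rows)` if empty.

USA | 3 ; Germany | 3 ; Canada | 0 ; Chile | 4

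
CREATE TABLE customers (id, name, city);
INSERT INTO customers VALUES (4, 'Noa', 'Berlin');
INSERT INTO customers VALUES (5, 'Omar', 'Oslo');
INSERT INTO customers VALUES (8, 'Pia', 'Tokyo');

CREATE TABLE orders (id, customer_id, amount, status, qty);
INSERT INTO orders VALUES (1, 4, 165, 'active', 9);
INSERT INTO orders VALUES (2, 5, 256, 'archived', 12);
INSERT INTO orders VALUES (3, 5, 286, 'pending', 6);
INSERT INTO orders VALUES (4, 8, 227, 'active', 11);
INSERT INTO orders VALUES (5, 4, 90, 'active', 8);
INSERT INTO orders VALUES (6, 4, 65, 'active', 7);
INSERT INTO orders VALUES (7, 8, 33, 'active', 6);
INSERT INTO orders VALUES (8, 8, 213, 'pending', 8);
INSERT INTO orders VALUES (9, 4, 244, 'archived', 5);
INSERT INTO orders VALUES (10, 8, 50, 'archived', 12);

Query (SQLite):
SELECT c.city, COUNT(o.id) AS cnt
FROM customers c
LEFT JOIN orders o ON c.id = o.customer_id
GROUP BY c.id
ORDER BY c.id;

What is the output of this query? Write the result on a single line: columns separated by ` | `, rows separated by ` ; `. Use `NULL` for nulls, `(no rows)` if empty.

Berlin | 4 ; Oslo | 2 ; Tokyo | 4

LEFT JOIN keeps every customers row; unmatched ones get NULL for orders columns.
Group by customers.id and compute COUNT(o.id). COUNT(col) of an all-NULL group is 0.
  4: ids {1, 5, 6, 9} → COUNT(o.id)=4
  5: ids {2, 3} → COUNT(o.id)=2
  8: ids {4, 7, 8, 10} → COUNT(o.id)=4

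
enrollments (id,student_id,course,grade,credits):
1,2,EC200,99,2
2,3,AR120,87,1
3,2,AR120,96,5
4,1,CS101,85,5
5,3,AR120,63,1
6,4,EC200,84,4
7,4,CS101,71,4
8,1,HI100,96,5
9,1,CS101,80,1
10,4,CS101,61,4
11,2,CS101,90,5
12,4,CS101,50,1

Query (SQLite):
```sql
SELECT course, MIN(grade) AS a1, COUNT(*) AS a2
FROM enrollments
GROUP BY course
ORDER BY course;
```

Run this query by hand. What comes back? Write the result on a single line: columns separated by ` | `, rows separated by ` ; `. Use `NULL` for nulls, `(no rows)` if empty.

AR120 | 63 | 3 ; CS101 | 50 | 6 ; EC200 | 84 | 2 ; HI100 | 96 | 1

Group enrollments by course.
Per group compute: MIN(grade), COUNT(*).
  AR120: ids {2, 3, 5} → MIN(grade)=63, COUNT(*)=3
  CS101: ids {4, 7, 9, 10, 11, 12} → MIN(grade)=50, COUNT(*)=6
  EC200: ids {1, 6} → MIN(grade)=84, COUNT(*)=2
  HI100: ids {8} → MIN(grade)=96, COUNT(*)=1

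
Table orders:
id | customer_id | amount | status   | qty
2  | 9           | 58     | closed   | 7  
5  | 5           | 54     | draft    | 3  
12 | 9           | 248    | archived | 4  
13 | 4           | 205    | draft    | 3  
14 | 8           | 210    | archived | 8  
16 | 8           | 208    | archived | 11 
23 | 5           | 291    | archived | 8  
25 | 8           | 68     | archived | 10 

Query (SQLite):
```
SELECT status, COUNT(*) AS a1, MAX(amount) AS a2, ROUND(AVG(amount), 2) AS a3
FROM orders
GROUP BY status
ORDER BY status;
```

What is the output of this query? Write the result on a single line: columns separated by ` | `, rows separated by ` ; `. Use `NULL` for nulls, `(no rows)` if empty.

archived | 5 | 291 | 205 ; closed | 1 | 58 | 58 ; draft | 2 | 205 | 129.5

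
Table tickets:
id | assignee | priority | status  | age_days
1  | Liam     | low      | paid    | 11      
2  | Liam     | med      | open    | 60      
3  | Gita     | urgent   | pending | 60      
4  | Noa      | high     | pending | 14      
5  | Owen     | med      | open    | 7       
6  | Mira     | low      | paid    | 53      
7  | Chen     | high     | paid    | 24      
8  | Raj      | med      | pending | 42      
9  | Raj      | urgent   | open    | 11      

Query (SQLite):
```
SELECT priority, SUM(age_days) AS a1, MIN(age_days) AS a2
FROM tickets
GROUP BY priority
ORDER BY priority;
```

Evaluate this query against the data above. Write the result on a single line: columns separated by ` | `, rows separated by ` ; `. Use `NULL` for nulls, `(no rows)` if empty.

high | 38 | 14 ; low | 64 | 11 ; med | 109 | 7 ; urgent | 71 | 11

Group tickets by priority.
Per group compute: SUM(age_days), MIN(age_days).
  high: ids {4, 7} → SUM(age_days)=38, MIN(age_days)=14
  low: ids {1, 6} → SUM(age_days)=64, MIN(age_days)=11
  med: ids {2, 5, 8} → SUM(age_days)=109, MIN(age_days)=7
  urgent: ids {3, 9} → SUM(age_days)=71, MIN(age_days)=11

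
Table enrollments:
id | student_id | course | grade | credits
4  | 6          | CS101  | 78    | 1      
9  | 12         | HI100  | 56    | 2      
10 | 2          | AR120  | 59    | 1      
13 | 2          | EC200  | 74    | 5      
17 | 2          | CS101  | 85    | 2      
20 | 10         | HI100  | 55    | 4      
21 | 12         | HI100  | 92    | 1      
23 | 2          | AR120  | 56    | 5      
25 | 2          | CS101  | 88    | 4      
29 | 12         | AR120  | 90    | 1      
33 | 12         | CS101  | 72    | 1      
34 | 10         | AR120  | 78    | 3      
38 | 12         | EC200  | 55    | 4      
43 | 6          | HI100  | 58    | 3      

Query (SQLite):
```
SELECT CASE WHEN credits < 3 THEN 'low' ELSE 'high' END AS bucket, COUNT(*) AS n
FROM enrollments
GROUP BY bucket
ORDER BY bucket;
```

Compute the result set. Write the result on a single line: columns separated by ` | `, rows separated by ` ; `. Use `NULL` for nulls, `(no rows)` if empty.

high | 7 ; low | 7

Bucket rows by credits < 3 → 'low' else 'high'; count each bucket.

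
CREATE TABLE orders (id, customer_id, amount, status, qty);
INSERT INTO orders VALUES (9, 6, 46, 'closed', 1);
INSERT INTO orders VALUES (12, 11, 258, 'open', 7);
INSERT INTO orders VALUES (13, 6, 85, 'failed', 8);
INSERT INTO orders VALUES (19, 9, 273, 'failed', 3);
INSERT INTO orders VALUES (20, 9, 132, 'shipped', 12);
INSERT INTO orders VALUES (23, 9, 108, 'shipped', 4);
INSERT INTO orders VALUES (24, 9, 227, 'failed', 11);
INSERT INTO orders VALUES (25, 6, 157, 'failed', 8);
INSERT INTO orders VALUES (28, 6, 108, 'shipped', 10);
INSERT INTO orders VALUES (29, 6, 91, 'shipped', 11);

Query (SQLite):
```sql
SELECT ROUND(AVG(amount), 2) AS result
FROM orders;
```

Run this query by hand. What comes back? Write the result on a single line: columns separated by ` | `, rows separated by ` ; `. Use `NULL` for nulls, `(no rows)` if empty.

All amount values: [46, 258, 85, 273, 132, 108, 227, 157, 108, 91].
AVG = 1485 / 10 (rounded to 2 dp).

148.5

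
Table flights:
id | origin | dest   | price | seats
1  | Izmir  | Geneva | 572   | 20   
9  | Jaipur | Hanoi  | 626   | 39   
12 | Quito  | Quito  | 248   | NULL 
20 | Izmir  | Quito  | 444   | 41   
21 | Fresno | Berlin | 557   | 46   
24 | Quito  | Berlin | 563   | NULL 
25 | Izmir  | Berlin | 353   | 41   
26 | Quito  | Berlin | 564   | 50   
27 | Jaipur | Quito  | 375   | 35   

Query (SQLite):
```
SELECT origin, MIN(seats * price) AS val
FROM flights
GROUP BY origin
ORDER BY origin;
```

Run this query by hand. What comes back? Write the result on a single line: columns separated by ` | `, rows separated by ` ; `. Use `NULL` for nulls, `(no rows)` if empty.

Fresno | 25622 ; Izmir | 11440 ; Jaipur | 13125 ; Quito | 28200

For each row compute seats * price.
Group by origin; take MIN of the expression per group.
  Fresno: ids {21} → MIN(seats * price)=25622
  Izmir: ids {1, 20, 25} → MIN(seats * price)=11440
  Jaipur: ids {9, 27} → MIN(seats * price)=13125
  Quito: ids {12, 24, 26} → MIN(seats * price)=28200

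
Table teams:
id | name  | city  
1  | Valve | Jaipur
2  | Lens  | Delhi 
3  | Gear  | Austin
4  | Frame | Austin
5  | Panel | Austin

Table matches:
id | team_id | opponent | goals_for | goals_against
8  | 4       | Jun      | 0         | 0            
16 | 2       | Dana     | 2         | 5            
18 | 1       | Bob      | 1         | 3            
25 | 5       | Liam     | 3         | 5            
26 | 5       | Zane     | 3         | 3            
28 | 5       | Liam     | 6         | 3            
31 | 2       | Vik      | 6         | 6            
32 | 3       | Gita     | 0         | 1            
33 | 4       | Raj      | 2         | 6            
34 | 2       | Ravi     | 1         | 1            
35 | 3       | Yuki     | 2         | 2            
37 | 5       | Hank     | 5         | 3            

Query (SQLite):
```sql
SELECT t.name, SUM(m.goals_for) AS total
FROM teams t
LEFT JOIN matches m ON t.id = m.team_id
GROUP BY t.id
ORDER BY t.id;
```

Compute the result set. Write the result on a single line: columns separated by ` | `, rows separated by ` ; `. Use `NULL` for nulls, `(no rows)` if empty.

LEFT JOIN keeps every teams row; unmatched ones get NULL for matches columns.
Group by teams.id and compute SUM(m.goals_for). SUM over an all-NULL group is NULL.
  1: ids {18} → SUM(m.goals_for)=1
  2: ids {16, 31, 34} → SUM(m.goals_for)=9
  3: ids {32, 35} → SUM(m.goals_for)=2
  4: ids {8, 33} → SUM(m.goals_for)=2
  5: ids {25, 26, 28, 37} → SUM(m.goals_for)=17

Valve | 1 ; Lens | 9 ; Gear | 2 ; Frame | 2 ; Panel | 17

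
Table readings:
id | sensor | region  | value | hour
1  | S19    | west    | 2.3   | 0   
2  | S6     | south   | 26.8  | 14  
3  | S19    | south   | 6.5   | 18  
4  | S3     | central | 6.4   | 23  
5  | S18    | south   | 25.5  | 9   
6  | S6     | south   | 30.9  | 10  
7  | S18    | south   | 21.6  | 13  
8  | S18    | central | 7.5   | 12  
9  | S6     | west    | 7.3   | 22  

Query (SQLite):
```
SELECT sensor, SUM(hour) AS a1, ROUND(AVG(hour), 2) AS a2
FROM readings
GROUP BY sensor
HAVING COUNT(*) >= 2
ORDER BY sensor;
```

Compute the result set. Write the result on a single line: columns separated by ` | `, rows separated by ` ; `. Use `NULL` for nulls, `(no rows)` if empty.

Group readings by sensor.
Per group compute: SUM(hour), ROUND(AVG(hour), 2).
HAVING: drop groups with fewer than 2 rows.
  S18: ids {5, 7, 8} → SUM(hour)=34, ROUND(AVG(hour), 2)=11.33
  S19: ids {1, 3} → SUM(hour)=18, ROUND(AVG(hour), 2)=9
  S3: ids {4} → SUM(hour)=23, ROUND(AVG(hour), 2)=23
  S6: ids {2, 6, 9} → SUM(hour)=46, ROUND(AVG(hour), 2)=15.33

S18 | 34 | 11.33 ; S19 | 18 | 9 ; S6 | 46 | 15.33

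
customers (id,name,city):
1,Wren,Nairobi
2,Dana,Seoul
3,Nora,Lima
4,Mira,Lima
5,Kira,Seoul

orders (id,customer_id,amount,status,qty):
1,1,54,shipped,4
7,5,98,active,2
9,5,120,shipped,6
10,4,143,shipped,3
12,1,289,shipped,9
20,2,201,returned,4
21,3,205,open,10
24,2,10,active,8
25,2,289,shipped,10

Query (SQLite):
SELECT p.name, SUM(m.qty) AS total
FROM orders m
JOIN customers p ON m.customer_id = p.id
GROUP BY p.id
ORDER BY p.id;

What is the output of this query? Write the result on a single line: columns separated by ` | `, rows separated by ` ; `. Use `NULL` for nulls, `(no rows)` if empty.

Wren | 13 ; Dana | 22 ; Nora | 10 ; Mira | 3 ; Kira | 8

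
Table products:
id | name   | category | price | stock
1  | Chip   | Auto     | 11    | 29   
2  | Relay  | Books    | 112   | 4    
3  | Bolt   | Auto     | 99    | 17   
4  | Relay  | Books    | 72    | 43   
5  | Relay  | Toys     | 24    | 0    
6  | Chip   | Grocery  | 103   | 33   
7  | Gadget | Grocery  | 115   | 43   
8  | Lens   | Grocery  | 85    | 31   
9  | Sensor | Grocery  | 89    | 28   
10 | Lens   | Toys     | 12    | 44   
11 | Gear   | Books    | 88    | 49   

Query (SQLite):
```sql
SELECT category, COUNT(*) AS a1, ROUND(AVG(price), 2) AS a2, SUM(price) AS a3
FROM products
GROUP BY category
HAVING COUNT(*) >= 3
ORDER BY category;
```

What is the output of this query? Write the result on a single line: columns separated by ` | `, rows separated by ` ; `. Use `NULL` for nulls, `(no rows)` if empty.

Group products by category.
Per group compute: COUNT(*), ROUND(AVG(price), 2), SUM(price).
HAVING: drop groups with fewer than 3 rows.
  Auto: ids {1, 3} → COUNT(*)=2, ROUND(AVG(price), 2)=55, SUM(price)=110
  Books: ids {2, 4, 11} → COUNT(*)=3, ROUND(AVG(price), 2)=90.67, SUM(price)=272
  Grocery: ids {6, 7, 8, 9} → COUNT(*)=4, ROUND(AVG(price), 2)=98, SUM(price)=392
  Toys: ids {5, 10} → COUNT(*)=2, ROUND(AVG(price), 2)=18, SUM(price)=36

Books | 3 | 90.67 | 272 ; Grocery | 4 | 98 | 392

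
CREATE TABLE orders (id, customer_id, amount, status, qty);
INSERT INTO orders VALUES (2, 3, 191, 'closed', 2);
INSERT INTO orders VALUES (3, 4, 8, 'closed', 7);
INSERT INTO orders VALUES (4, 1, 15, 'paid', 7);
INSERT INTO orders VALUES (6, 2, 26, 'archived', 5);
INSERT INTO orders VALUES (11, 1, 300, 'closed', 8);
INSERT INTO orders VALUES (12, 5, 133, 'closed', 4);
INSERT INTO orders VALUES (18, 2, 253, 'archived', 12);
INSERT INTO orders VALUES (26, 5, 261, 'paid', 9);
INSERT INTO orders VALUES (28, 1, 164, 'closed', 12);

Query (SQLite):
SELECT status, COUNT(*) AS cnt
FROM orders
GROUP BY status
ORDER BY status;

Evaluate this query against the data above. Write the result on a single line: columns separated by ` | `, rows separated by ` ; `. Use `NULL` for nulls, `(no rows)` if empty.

archived | 2 ; closed | 5 ; paid | 2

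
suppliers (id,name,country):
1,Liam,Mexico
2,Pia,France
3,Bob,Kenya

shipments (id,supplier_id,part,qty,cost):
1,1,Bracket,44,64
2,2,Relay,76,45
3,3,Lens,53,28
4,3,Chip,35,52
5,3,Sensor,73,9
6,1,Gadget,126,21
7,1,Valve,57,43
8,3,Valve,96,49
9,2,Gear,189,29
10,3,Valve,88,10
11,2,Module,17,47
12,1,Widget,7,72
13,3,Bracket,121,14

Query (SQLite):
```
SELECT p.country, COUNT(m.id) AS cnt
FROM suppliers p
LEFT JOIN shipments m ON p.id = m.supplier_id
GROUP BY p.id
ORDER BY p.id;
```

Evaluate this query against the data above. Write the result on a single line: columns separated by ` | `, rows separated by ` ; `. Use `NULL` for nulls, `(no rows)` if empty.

Mexico | 4 ; France | 3 ; Kenya | 6

LEFT JOIN keeps every suppliers row; unmatched ones get NULL for shipments columns.
Group by suppliers.id and compute COUNT(m.id). COUNT(col) of an all-NULL group is 0.
  1: ids {1, 6, 7, 12} → COUNT(m.id)=4
  2: ids {2, 9, 11} → COUNT(m.id)=3
  3: ids {3, 4, 5, 8, 10, 13} → COUNT(m.id)=6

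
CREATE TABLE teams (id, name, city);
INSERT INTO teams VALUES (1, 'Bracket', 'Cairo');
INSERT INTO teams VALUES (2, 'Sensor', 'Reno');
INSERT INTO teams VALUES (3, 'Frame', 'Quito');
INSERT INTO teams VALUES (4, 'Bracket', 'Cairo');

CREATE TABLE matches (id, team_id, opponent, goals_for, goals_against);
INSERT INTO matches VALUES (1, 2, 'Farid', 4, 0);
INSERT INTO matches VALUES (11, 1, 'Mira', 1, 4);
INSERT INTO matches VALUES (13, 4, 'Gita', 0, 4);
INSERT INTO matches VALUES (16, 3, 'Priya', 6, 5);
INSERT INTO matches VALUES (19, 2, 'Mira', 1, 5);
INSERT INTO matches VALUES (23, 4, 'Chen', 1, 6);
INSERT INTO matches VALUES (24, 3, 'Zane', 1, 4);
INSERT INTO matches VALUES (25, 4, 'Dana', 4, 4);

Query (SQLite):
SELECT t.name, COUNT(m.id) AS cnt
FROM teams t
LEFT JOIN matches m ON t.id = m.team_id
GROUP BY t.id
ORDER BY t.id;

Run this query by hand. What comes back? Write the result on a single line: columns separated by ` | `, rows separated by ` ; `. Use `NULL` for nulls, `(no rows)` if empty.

Bracket | 1 ; Sensor | 2 ; Frame | 2 ; Bracket | 3

LEFT JOIN keeps every teams row; unmatched ones get NULL for matches columns.
Group by teams.id and compute COUNT(m.id). COUNT(col) of an all-NULL group is 0.
  1: ids {11} → COUNT(m.id)=1
  2: ids {1, 19} → COUNT(m.id)=2
  3: ids {16, 24} → COUNT(m.id)=2
  4: ids {13, 23, 25} → COUNT(m.id)=3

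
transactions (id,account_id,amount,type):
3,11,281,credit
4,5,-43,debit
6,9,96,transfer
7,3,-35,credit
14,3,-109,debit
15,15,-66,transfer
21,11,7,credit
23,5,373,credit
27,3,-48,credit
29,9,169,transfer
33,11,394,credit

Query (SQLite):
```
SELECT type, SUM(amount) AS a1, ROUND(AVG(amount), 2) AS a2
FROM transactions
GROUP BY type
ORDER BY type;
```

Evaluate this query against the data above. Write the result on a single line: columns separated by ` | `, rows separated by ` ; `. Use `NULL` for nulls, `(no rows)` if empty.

credit | 972 | 162 ; debit | -152 | -76 ; transfer | 199 | 66.33

Group transactions by type.
Per group compute: SUM(amount), ROUND(AVG(amount), 2).
  credit: ids {3, 7, 21, 23, 27, 33} → SUM(amount)=972, ROUND(AVG(amount), 2)=162
  debit: ids {4, 14} → SUM(amount)=-152, ROUND(AVG(amount), 2)=-76
  transfer: ids {6, 15, 29} → SUM(amount)=199, ROUND(AVG(amount), 2)=66.33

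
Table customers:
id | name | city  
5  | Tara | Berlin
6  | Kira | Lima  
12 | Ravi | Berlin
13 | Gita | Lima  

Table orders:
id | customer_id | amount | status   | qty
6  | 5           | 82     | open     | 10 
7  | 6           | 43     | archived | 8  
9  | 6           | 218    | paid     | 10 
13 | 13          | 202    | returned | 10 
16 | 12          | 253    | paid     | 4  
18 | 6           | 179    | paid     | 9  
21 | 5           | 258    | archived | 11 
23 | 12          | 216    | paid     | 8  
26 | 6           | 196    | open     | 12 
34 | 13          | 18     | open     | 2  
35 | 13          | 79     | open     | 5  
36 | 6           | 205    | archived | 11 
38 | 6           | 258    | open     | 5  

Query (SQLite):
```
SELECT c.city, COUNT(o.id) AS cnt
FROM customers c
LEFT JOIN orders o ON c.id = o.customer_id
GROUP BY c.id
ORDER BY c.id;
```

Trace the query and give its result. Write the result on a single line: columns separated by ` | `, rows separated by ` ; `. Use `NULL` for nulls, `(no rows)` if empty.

Berlin | 2 ; Lima | 6 ; Berlin | 2 ; Lima | 3

LEFT JOIN keeps every customers row; unmatched ones get NULL for orders columns.
Group by customers.id and compute COUNT(o.id). COUNT(col) of an all-NULL group is 0.
  5: ids {6, 21} → COUNT(o.id)=2
  6: ids {7, 9, 18, 26, 36, 38} → COUNT(o.id)=6
  12: ids {16, 23} → COUNT(o.id)=2
  13: ids {13, 34, 35} → COUNT(o.id)=3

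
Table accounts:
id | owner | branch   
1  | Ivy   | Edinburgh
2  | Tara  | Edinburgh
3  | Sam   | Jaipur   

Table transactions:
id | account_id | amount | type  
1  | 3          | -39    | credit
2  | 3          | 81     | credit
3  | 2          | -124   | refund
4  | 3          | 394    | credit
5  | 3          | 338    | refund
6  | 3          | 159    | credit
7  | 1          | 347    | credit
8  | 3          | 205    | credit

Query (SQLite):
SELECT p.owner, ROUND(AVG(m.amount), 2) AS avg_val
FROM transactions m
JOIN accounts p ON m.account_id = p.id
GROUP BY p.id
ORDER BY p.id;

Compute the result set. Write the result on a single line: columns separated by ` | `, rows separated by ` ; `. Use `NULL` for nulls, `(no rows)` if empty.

Ivy | 347 ; Tara | -124 ; Sam | 189.67

Join each transactions row to its accounts via account_id.
Group joined rows by accounts.id; compute ROUND(AVG(m.amount), 2) per group.
  1: ids {7} → ROUND(AVG(m.amount), 2)=347
  2: ids {3} → ROUND(AVG(m.amount), 2)=-124
  3: ids {1, 2, 4, 5, 6, 8} → ROUND(AVG(m.amount), 2)=189.67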